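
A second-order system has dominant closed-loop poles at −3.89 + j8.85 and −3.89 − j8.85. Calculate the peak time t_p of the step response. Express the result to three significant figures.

t_p = π/ω_d with ω_d = 8.85 (the imaginary part), so t_p = 0.355 s.

t_p ≈ 0.355 s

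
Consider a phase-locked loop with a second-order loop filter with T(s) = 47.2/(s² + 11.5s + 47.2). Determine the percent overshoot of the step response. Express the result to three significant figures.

Matching coefficients with s² + 2ζω_n s + ω_n² gives ω_n² = 47.2 ⇒ ω_n = 6.87 rad/s, and ζ = 11.5/(2ω_n) = 0.837.
Overshoot: exp(−π·0.837/√(1−0.837²)) = 0.00819, i.e. 0.819%.

%OS ≈ 0.819%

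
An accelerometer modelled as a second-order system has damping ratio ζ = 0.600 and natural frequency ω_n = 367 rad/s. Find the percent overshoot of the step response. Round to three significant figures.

For an underdamped second-order system, %OS = 100·exp(−πζ/√(1−ζ²)).
πζ/√(1−ζ²) = π·0.600/√(1−0.360) = 2.356, so %OS = 100·e^(−2.356) = 9.48%.

%OS ≈ 9.48%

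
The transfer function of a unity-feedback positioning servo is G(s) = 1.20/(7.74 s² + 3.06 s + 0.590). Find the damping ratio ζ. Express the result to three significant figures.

Dividing through by 7.74: denominator becomes s² + 0.3953 s + 0.07623.
So ω_n = √0.07623 = 0.276 rad/s and ζ = 0.3953/(2·0.276) = 0.716.

ζ ≈ 0.716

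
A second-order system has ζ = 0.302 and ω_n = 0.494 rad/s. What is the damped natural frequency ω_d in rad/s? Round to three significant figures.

ω_d = ω_n√(1−ζ²) = 0.494·√0.909 = 0.471 rad/s.

ω_d ≈ 0.471 rad/s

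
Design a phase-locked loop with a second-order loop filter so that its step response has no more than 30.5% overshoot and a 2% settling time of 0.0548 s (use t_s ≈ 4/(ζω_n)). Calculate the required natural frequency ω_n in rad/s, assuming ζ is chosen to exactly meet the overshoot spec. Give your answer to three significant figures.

ω_n ≈ 206 rad/s

Inverting the overshoot relation: ζ = |ln 0.305|/√(π² + ln²0.305) = 0.354.
Then ω_n = 4/(ζ t_s) = 4/(0.354 × 0.0548) = 206 rad/s.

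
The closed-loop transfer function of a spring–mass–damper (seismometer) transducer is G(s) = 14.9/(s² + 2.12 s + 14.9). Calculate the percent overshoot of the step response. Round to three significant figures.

Matching coefficients with s² + 2ζω_n s + ω_n² gives ω_n² = 14.9 ⇒ ω_n = 3.86 rad/s, and ζ = 2.12/(2ω_n) = 0.275.
%OS = 100 e^{−πζ/√(1−ζ²)} with ζ = 0.275 gives 40.8%.

%OS ≈ 40.8%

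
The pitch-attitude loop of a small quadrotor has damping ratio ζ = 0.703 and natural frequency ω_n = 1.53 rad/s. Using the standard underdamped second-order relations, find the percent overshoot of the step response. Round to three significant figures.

%OS ≈ 4.48%

For an underdamped second-order system, %OS = 100·exp(−πζ/√(1−ζ²)).
πζ/√(1−ζ²) = π·0.703/√(1−0.494) = 3.105, so %OS = 100·e^(−3.105) = 4.48%.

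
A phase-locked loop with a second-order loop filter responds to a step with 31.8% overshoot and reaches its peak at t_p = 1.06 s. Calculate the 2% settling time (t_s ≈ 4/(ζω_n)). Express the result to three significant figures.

From the overshoot, ζ = −ln(OS)/√(π²+ln²(OS)) = 0.343.
From t_p = π/ω_d, ω_d = π/1.06 = 2.96 rad/s, so ω_n = ω_d/√(1−ζ²) = 3.15 rad/s.
t_s ≈ 4/(ζω_n) = 4/(0.343·3.15) = 3.70 s.

t_s ≈ 3.70 s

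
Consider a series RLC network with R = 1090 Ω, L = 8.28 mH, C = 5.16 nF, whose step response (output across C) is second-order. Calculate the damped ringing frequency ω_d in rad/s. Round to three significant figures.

For a series RLC circuit (capacitor voltage as output), ω_n = 1/√(LC) = 1/√(8.28 mH · 5.16 nF) = 153000 rad/s.
ζ = (R/2)·√(C/L) = (1090/2)·√(5.16 nF/8.28 mH) = 0.430.
ω_d = ω_n√(1−ζ²) = 138000 rad/s.

ω_d ≈ 138000 rad/s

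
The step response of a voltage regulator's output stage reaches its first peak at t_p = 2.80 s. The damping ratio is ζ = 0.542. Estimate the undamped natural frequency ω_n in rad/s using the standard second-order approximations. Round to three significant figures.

ω_n ≈ 1.34 rad/s

Peak time t_p = π/ω_d, so ω_d = π/t_p = π/2.80 = 1.12 rad/s.
ω_n = ω_d/√(1−ζ²) = 1.12/√0.706 = 1.34 rad/s.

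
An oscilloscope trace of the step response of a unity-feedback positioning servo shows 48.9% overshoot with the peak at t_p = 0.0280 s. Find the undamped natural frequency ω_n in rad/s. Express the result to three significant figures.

ω_n ≈ 115 rad/s

ζ from %OS: ζ = |ln 0.489|/√(π²+ln²0.489) = 0.222.
From t_p = π/ω_d, ω_d = π/0.0280 = 112 rad/s, so ω_n = ω_d/√(1−ζ²) = 115 rad/s.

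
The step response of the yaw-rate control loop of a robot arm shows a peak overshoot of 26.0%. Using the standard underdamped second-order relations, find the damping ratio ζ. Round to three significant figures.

From %OS = 100·exp(−πζ/√(1−ζ²)), invert to get ζ = −ln(OS)/√(π² + ln²(OS)) with OS = 0.260.
−ln 0.260 = 1.347, so ζ = 1.347/√(π² + 1.815) = 0.394.

ζ ≈ 0.394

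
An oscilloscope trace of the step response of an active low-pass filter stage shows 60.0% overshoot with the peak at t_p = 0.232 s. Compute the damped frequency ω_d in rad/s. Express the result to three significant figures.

t_p = π/ω_d, so ω_d = π/0.232 = 13.5 rad/s.

ω_d ≈ 13.5 rad/s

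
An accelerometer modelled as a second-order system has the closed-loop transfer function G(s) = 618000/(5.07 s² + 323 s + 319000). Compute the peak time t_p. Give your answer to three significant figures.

t_p ≈ 0.0126 s

Dividing through by 5.07: denominator becomes s² + 63.71 s + 62920.
So ω_n = √62920 = 251 rad/s and ζ = 63.71/(2·251) = 0.127.
The damped frequency ω_d = ω_n√(1−ζ²) = 249 rad/s. t_p = π/ω_d = 0.0126 s.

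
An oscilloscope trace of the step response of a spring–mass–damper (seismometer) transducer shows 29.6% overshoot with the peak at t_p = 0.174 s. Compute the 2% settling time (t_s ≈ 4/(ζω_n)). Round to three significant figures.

The overshoot fixes ζ = −ln(OS)/√(π²+ln²(OS)) = 0.361.
t_p = π/ω_d ⇒ ω_d = 18.1 rad/s; then ω_n = ω_d/√(1−ζ²) = 19.4 rad/s.
t_s ≈ 4/(ζω_n) = 4/(0.361·19.4) = 0.572 s.

t_s ≈ 0.572 s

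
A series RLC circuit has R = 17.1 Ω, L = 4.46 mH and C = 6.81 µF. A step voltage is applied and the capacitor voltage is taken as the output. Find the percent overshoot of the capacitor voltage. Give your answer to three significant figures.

For a series RLC circuit (capacitor voltage as output), ω_n = 1/√(LC) = 1/√(4.46 mH · 6.81 µF) = 5740 rad/s.
ζ = (R/2)·√(C/L) = (17.1/2)·√(6.81 µF/4.46 mH) = 0.334.
Overshoot: exp(−π·0.334/√(1−0.334²)) = 0.328, i.e. 32.8%.

%OS ≈ 32.8%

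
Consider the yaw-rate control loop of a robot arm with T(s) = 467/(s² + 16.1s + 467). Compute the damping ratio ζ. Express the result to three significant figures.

ζ ≈ 0.373

Comparing the denominator to s² + 2ζω_n s + ω_n²: ω_n = √467 = 21.6 rad/s, and 2ζω_n = 16.1 so ζ = 16.1/(2·21.6) = 0.373.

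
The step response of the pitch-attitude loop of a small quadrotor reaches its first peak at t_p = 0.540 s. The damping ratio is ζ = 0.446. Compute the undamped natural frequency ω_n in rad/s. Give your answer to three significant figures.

ω_n ≈ 6.50 rad/s

Peak time t_p = π/ω_d, so ω_d = π/t_p = π/0.540 = 5.82 rad/s.
ω_n = ω_d/√(1−ζ²) = 5.82/√0.801 = 6.50 rad/s.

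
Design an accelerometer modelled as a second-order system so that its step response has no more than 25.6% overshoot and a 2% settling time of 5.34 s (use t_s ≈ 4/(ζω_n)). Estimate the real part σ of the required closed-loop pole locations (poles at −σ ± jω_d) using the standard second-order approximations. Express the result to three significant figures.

The settling-time spec alone fixes σ = ζω_n = 4/t_s = 4/5.34 = 0.749.
(Overshoot then fixes ζ = 0.398 and hence ω_d = σ·√(1−ζ²)/ζ = 1.73 rad/s.)

σ ≈ 0.749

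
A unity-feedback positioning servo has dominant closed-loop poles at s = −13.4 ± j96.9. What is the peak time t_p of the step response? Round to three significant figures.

t_p = π/ω_d with ω_d = 96.9 (the imaginary part), so t_p = 0.0324 s.

t_p ≈ 0.0324 s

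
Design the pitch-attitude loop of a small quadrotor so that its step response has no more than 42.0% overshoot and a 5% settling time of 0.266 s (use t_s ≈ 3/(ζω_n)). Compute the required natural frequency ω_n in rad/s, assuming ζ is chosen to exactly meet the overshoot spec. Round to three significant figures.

Inverting the overshoot relation: ζ = |ln 0.420|/√(π² + ln²0.420) = 0.266.
From t_s ≈ 3/(ζω_n): ω_n = 3/(ζ·t_s) = 3/(0.266·0.266) = 42.4 rad/s.

ω_n ≈ 42.4 rad/s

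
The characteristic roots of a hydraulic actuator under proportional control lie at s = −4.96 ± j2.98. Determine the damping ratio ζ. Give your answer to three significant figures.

ζ ≈ 0.857

With σ = 4.96, ω_d = 2.98: ω_n = √(σ²+ω_d²) = 5.79 rad/s, ζ = σ/ω_n = 0.857.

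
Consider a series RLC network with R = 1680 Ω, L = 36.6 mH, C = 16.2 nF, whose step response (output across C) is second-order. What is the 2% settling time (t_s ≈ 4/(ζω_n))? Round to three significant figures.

t_s ≈ 0.000174 s

For a series RLC circuit (capacitor voltage as output), ω_n = 1/√(LC) = 1/√(36.6 mH · 16.2 nF) = 41100 rad/s.
ζ = (R/2)·√(C/L) = (1680/2)·√(16.2 nF/36.6 mH) = 0.559.
t_s ≈ 4/(ζω_n) = 0.000174 s.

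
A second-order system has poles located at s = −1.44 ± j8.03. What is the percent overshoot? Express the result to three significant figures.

The poles are at −σ ± jω_d with σ = 1.44 and ω_d = 8.03, so ω_n = √(σ²+ω_d²) = 8.16 rad/s and ζ = σ/ω_n = 0.177.
%OS = 100·exp(−πζ/√(1−ζ²)) = 56.9%.

%OS ≈ 56.9%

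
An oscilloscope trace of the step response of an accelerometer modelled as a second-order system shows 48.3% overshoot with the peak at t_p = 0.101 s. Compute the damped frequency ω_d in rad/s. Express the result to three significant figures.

t_p = π/ω_d, so ω_d = π/0.101 = 31.1 rad/s.

ω_d ≈ 31.1 rad/s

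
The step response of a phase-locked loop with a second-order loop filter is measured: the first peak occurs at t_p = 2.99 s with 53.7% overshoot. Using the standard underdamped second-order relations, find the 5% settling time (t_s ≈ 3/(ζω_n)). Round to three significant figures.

From the overshoot, ζ = −ln(OS)/√(π²+ln²(OS)) = 0.194.
From t_p = π/ω_d, ω_d = π/2.99 = 1.05 rad/s, so ω_n = ω_d/√(1−ζ²) = 1.07 rad/s.
t_s ≈ 3/(ζω_n) = 3/(0.194·1.07) = 14.4 s.

t_s ≈ 14.4 s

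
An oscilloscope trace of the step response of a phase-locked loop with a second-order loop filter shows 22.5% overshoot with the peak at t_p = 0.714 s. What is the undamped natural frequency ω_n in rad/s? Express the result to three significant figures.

ω_n ≈ 4.87 rad/s

From the overshoot, ζ = −ln(OS)/√(π²+ln²(OS)) = 0.429.
From t_p = π/ω_d, ω_d = π/0.714 = 4.40 rad/s, so ω_n = ω_d/√(1−ζ²) = 4.87 rad/s.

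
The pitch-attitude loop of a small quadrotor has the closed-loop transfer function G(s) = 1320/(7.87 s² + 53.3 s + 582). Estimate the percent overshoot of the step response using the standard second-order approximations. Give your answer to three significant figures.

Dividing through by 7.87: denominator becomes s² + 6.773 s + 73.95.
So ω_n = √73.95 = 8.60 rad/s and ζ = 6.773/(2·8.60) = 0.394.
%OS = 100 e^{−πζ/√(1−ζ²)} with ζ = 0.394 gives 26.0%.

%OS ≈ 26.0%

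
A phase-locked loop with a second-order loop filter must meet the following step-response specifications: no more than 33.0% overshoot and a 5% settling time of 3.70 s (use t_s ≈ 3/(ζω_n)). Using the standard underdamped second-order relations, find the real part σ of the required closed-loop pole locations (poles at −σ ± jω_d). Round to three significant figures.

The settling-time spec alone fixes σ = ζω_n = 3/t_s = 3/3.70 = 0.811.
(Overshoot then fixes ζ = 0.333 and hence ω_d = σ·√(1−ζ²)/ζ = 2.30 rad/s.)

σ ≈ 0.811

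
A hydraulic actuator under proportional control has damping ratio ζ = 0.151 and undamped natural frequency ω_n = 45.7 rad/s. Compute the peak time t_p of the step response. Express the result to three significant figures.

The damped frequency is ω_d = ω_n√(1−ζ²) = 45.7·√(1−0.0228) = 45.2 rad/s.
Peak time t_p = π/ω_d = π/45.2 = 0.0695 s.

t_p ≈ 0.0695 s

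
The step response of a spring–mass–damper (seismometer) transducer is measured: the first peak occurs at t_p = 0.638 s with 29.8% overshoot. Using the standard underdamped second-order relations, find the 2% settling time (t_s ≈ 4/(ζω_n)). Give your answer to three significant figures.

The overshoot fixes ζ = −ln(OS)/√(π²+ln²(OS)) = 0.360.
t_p = π/ω_d ⇒ ω_d = 4.92 rad/s; then ω_n = ω_d/√(1−ζ²) = 5.28 rad/s.
t_s ≈ 4/(ζω_n) = 4/(0.360·5.28) = 2.11 s.

t_s ≈ 2.11 s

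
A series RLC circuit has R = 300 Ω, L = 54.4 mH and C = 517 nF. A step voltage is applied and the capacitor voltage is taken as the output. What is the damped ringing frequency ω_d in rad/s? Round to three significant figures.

ω_d ≈ 5290 rad/s

For a series RLC circuit (capacitor voltage as output), ω_n = 1/√(LC) = 1/√(54.4 mH · 517 nF) = 5960 rad/s.
ζ = (R/2)·√(C/L) = (300/2)·√(517 nF/54.4 mH) = 0.462.
The damped frequency ω_d = ω_n√(1−ζ²) = 5290 rad/s.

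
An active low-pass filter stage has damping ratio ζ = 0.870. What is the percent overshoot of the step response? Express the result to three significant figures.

For an underdamped second-order system, %OS = 100·exp(−πζ/√(1−ζ²)).
πζ/√(1−ζ²) = π·0.870/√(1−0.757) = 5.543, so %OS = 100·e^(−5.543) = 0.391%.

%OS ≈ 0.391%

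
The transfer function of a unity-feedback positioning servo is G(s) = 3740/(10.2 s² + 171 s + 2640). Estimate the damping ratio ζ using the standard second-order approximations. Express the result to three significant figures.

ζ ≈ 0.521

Dividing through by 10.2: denominator becomes s² + 16.76 s + 258.8.
So ω_n = √258.8 = 16.1 rad/s and ζ = 16.76/(2·16.1) = 0.521.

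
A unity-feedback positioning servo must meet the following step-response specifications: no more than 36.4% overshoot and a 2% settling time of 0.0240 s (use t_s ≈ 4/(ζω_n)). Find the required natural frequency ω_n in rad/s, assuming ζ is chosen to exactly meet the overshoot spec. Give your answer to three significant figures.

ω_n ≈ 544 rad/s

Inverting the overshoot relation: ζ = |ln 0.364|/√(π² + ln²0.364) = 0.306.
From t_s ≈ 4/(ζω_n): ω_n = 4/(ζ·t_s) = 4/(0.306·0.0240) = 544 rad/s.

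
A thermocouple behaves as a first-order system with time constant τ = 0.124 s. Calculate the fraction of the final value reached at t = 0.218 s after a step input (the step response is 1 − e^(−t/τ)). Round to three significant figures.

y(t)/y_∞ = 1 − e^(−t/τ) = 1 − e^(−0.218/0.124) = 1 − e^(−1.76) = 0.828.

y/y_∞ ≈ 0.828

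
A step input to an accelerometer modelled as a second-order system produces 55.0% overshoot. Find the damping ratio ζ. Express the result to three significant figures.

ζ = −ln(OS)/√(π² + (ln OS)²). With OS = 0.550, ln OS = −0.5978 and ζ = 0.5978/3.198 = 0.187.

ζ ≈ 0.187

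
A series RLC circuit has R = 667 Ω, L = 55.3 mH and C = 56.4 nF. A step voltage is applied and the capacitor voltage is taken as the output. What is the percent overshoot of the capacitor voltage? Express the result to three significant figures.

%OS ≈ 32.5%

For a series RLC circuit (capacitor voltage as output), ω_n = 1/√(LC) = 1/√(55.3 mH · 56.4 nF) = 17900 rad/s.
ζ = (R/2)·√(C/L) = (667/2)·√(56.4 nF/55.3 mH) = 0.337.
Overshoot: exp(−π·0.337/√(1−0.337²)) = 0.325, i.e. 32.5%.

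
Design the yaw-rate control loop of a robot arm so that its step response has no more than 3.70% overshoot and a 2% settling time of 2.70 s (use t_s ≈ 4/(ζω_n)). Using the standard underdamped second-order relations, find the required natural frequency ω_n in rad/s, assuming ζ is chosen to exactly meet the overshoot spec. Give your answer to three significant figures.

ζ = −ln(OS)/√(π² + (ln OS)²). With OS = 0.0370, ln OS = −3.297 and ζ = 3.297/4.554 = 0.724.
From t_s ≈ 4/(ζω_n): ω_n = 4/(ζ·t_s) = 4/(0.724·2.70) = 2.05 rad/s.

ω_n ≈ 2.05 rad/s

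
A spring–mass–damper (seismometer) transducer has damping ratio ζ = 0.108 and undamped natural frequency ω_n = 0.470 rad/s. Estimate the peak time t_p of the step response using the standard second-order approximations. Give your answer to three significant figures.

t_p ≈ 6.72 s

The damped frequency is ω_d = ω_n√(1−ζ²) = 0.470·√(1−0.0117) = 0.467 rad/s.
Peak time t_p = π/ω_d = π/0.467 = 6.72 s.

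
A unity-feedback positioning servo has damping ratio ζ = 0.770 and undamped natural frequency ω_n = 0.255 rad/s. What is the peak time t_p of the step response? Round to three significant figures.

The damped frequency is ω_d = ω_n√(1−ζ²) = 0.255·√(1−0.593) = 0.163 rad/s.
Peak time t_p = π/ω_d = π/0.163 = 19.3 s.

t_p ≈ 19.3 s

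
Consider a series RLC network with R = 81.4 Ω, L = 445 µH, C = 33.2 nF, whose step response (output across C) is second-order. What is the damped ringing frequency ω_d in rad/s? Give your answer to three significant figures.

ω_d ≈ 244000 rad/s

For a series RLC circuit (capacitor voltage as output), ω_n = 1/√(LC) = 1/√(445 µH · 33.2 nF) = 260000 rad/s.
ζ = (R/2)·√(C/L) = (81.4/2)·√(33.2 nF/445 µH) = 0.352.
ω_d = ω_n√(1−ζ²) = 244000 rad/s.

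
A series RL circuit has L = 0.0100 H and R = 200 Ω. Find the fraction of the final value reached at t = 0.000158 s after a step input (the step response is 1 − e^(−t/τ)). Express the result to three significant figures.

y/y_∞ ≈ 0.958

τ = L/R = 0.0100/200 = 0.0000500 s.
y(t)/y_∞ = 1 − e^(−t/τ) = 1 − e^(−0.000158/0.0000500) = 1 − e^(−3.16) = 0.958.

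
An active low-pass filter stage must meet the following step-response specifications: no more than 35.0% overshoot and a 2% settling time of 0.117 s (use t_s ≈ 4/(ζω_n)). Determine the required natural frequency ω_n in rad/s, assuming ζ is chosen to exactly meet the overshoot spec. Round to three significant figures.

ω_n ≈ 108 rad/s

Inverting the overshoot relation: ζ = |ln 0.350|/√(π² + ln²0.350) = 0.317.
Then ω_n = 4/(ζ t_s) = 4/(0.317 × 0.117) = 108 rad/s.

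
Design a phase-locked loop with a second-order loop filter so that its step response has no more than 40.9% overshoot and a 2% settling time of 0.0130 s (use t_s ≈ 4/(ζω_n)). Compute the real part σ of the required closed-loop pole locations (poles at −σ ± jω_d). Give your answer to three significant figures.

The settling-time spec alone fixes σ = ζω_n = 4/t_s = 4/0.0130 = 308.
(Overshoot then fixes ζ = 0.274 and hence ω_d = σ·√(1−ζ²)/ζ = 1080 rad/s.)

σ ≈ 308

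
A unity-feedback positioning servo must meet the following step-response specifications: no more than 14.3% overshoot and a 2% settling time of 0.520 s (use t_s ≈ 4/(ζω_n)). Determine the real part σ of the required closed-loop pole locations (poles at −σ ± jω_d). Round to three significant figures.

The settling-time spec alone fixes σ = ζω_n = 4/t_s = 4/0.520 = 7.69.
(Overshoot then fixes ζ = 0.526 and hence ω_d = σ·√(1−ζ²)/ζ = 12.4 rad/s.)

σ ≈ 7.69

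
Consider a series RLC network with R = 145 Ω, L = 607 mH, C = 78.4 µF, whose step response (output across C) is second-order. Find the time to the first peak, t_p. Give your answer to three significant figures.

For a series RLC circuit (capacitor voltage as output), ω_n = 1/√(LC) = 1/√(607 mH · 78.4 µF) = 145 rad/s.
ζ = (R/2)·√(C/L) = (145/2)·√(78.4 µF/607 mH) = 0.824.
The damped frequency ω_d = ω_n√(1−ζ²) = 82.1 rad/s. t_p = π/ω_d = 0.0382 s.

t_p ≈ 0.0382 s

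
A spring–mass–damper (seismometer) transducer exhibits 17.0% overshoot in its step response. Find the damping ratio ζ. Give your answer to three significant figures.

ζ = −ln(OS)/√(π² + (ln OS)²). With OS = 0.170, ln OS = −1.772 and ζ = 1.772/3.607 = 0.491.

ζ ≈ 0.491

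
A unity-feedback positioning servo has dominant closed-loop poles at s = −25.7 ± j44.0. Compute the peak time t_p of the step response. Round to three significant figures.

t_p = π/ω_d with ω_d = 44.0 (the imaginary part), so t_p = 0.0714 s.

t_p ≈ 0.0714 s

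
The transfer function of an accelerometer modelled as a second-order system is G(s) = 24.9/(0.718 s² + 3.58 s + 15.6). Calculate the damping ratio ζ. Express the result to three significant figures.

Dividing through by 0.718: denominator becomes s² + 4.986 s + 21.73.
So ω_n = √21.73 = 4.66 rad/s and ζ = 4.986/(2·4.66) = 0.535.

ζ ≈ 0.535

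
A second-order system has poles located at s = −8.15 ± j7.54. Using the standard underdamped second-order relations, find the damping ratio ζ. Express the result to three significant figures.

The poles are at −σ ± jω_d with σ = 8.15 and ω_d = 7.54, so ω_n = √(σ²+ω_d²) = 11.1 rad/s and ζ = σ/ω_n = 0.734.

ζ ≈ 0.734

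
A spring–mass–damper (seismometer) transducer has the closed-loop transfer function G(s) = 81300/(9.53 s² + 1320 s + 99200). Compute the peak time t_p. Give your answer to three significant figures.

t_p ≈ 0.0419 s

Dividing through by 9.53: denominator becomes s² + 138.5 s + 10410.
So ω_n = √10410 = 102 rad/s and ζ = 138.5/(2·102) = 0.679.
The damped frequency ω_d = ω_n√(1−ζ²) = 74.9 rad/s. t_p = π/ω_d = 0.0419 s.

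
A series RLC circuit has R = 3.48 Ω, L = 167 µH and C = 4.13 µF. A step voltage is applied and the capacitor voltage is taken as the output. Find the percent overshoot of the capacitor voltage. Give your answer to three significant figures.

For a series RLC circuit (capacitor voltage as output), ω_n = 1/√(LC) = 1/√(167 µH · 4.13 µF) = 38100 rad/s.
ζ = (R/2)·√(C/L) = (3.48/2)·√(4.13 µF/167 µH) = 0.274.
%OS = 100 e^{−πζ/√(1−ζ²)} with ζ = 0.274 gives 40.9%.

%OS ≈ 40.9%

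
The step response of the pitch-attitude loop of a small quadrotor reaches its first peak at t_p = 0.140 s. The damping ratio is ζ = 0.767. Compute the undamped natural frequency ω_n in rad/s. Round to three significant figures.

Peak time t_p = π/ω_d, so ω_d = π/t_p = π/0.140 = 22.4 rad/s.
ω_n = ω_d/√(1−ζ²) = 22.4/√0.412 = 35.0 rad/s.

ω_n ≈ 35.0 rad/s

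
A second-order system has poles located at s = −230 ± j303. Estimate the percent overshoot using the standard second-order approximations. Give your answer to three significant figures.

%OS ≈ 9.21%

With σ = 230, ω_d = 303: ω_n = √(σ²+ω_d²) = 380 rad/s, ζ = σ/ω_n = 0.605.
%OS = 100·exp(−πζ/√(1−ζ²)) = 9.21%.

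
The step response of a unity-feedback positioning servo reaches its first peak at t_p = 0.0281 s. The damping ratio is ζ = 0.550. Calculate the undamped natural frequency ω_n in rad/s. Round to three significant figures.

Peak time t_p = π/ω_d, so ω_d = π/t_p = π/0.0281 = 112 rad/s.
ω_n = ω_d/√(1−ζ²) = 112/√0.698 = 134 rad/s.

ω_n ≈ 134 rad/s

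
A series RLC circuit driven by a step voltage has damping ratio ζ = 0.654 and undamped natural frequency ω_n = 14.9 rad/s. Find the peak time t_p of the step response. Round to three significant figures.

The damped frequency is ω_d = ω_n√(1−ζ²) = 14.9·√(1−0.428) = 11.3 rad/s.
Peak time t_p = π/ω_d = π/11.3 = 0.279 s.

t_p ≈ 0.279 s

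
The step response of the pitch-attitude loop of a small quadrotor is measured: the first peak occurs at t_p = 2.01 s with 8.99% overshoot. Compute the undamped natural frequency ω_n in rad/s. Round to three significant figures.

ω_n ≈ 1.97 rad/s

The overshoot fixes ζ = −ln(OS)/√(π²+ln²(OS)) = 0.609.
From t_p = π/ω_d, ω_d = π/2.01 = 1.56 rad/s, so ω_n = ω_d/√(1−ζ²) = 1.97 rad/s.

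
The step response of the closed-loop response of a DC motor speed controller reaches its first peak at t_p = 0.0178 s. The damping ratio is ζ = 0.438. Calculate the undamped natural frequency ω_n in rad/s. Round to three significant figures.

ω_n ≈ 196 rad/s

Peak time t_p = π/ω_d, so ω_d = π/t_p = π/0.0178 = 176 rad/s.
ω_n = ω_d/√(1−ζ²) = 176/√0.808 = 196 rad/s.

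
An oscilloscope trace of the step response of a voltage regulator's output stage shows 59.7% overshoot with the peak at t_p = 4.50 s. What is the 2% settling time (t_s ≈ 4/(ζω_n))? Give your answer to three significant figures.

t_s ≈ 34.9 s

The overshoot fixes ζ = −ln(OS)/√(π²+ln²(OS)) = 0.162.
t_p = π/ω_d ⇒ ω_d = 0.698 rad/s; then ω_n = ω_d/√(1−ζ²) = 0.707 rad/s.
t_s ≈ 4/(ζω_n) = 4/(0.162·0.707) = 34.9 s.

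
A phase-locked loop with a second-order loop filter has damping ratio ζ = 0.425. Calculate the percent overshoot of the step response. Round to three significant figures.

%OS ≈ 22.9%

For an underdamped second-order system, %OS = 100·exp(−πζ/√(1−ζ²)).
πζ/√(1−ζ²) = π·0.425/√(1−0.181) = 1.475, so %OS = 100·e^(−1.475) = 22.9%.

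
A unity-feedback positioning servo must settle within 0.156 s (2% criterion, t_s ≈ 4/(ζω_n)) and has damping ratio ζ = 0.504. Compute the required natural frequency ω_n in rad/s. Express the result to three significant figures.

Rearranging t_s ≈ 4/(ζω_n) gives ω_n = 4/(ζ·t_s) = 4/(0.504 × 0.156) = 50.9 rad/s.

ω_n ≈ 50.9 rad/s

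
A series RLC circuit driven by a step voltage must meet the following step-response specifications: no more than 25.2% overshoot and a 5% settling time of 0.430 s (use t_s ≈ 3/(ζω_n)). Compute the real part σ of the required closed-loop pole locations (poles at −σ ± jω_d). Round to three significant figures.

σ ≈ 6.98

The settling-time spec alone fixes σ = ζω_n = 3/t_s = 3/0.430 = 6.98.
(Overshoot then fixes ζ = 0.402 and hence ω_d = σ·√(1−ζ²)/ζ = 15.9 rad/s.)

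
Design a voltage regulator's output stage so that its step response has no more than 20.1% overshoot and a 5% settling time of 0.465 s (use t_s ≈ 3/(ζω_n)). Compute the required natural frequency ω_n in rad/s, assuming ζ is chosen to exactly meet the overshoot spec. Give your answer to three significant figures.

ω_n ≈ 14.2 rad/s

From %OS = 100·exp(−πζ/√(1−ζ²)), invert to get ζ = −ln(OS)/√(π² + ln²(OS)) with OS = 0.201.
−ln 0.201 = 1.604, so ζ = 1.604/√(π² + 2.574) = 0.455.
Then ω_n = 3/(ζ t_s) = 3/(0.455 × 0.465) = 14.2 rad/s.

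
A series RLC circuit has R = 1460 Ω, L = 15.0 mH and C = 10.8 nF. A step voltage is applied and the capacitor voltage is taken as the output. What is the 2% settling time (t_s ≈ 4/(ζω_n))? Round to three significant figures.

For a series RLC circuit (capacitor voltage as output), ω_n = 1/√(LC) = 1/√(15.0 mH · 10.8 nF) = 78600 rad/s.
ζ = (R/2)·√(C/L) = (1460/2)·√(10.8 nF/15.0 mH) = 0.619.
t_s ≈ 4/(ζω_n) = 0.0000822 s.

t_s ≈ 0.0000822 s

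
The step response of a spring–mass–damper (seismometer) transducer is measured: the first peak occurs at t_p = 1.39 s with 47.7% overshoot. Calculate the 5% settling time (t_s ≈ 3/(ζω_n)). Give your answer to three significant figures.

The overshoot fixes ζ = −ln(OS)/√(π²+ln²(OS)) = 0.229.
From t_p = π/ω_d, ω_d = π/1.39 = 2.26 rad/s, so ω_n = ω_d/√(1−ζ²) = 2.32 rad/s.
t_s ≈ 3/(ζω_n) = 3/(0.229·2.32) = 5.63 s.

t_s ≈ 5.63 s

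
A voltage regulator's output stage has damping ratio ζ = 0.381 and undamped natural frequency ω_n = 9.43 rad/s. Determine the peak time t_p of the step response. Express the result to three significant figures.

The damped frequency is ω_d = ω_n√(1−ζ²) = 9.43·√(1−0.145) = 8.72 rad/s.
Peak time t_p = π/ω_d = π/8.72 = 0.360 s.

t_p ≈ 0.360 s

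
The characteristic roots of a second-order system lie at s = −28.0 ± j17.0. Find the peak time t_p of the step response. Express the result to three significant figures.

t_p = π/ω_d with ω_d = 17.0 (the imaginary part), so t_p = 0.185 s.

t_p ≈ 0.185 s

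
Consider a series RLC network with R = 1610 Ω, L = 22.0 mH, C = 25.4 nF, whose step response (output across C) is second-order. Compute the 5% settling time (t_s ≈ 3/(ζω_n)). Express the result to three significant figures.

For a series RLC circuit (capacitor voltage as output), ω_n = 1/√(LC) = 1/√(22.0 mH · 25.4 nF) = 42300 rad/s.
ζ = (R/2)·√(C/L) = (1610/2)·√(25.4 nF/22.0 mH) = 0.865.
t_s ≈ 3/(ζω_n) = 0.0000820 s.

t_s ≈ 0.0000820 s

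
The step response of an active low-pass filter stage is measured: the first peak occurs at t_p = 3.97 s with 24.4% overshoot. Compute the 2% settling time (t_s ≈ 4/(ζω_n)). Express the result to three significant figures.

t_s ≈ 11.3 s

The overshoot fixes ζ = −ln(OS)/√(π²+ln²(OS)) = 0.410.
From t_p = π/ω_d, ω_d = π/3.97 = 0.791 rad/s, so ω_n = ω_d/√(1−ζ²) = 0.867 rad/s.
t_s ≈ 4/(ζω_n) = 4/(0.410·0.867) = 11.3 s.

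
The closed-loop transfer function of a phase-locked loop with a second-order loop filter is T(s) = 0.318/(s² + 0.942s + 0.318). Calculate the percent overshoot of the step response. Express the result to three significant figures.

%OS ≈ 0.847%

Comparing the denominator to s² + 2ζω_n s + ω_n²: ω_n = √0.318 = 0.564 rad/s, and 2ζω_n = 0.942 so ζ = 0.942/(2·0.564) = 0.835.
%OS = 100·exp(−πζ/√(1−ζ²)) = 0.847%.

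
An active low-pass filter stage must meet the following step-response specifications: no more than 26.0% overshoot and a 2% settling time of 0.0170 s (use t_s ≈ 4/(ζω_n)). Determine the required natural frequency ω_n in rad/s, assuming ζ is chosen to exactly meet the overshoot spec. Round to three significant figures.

From %OS = 100·exp(−πζ/√(1−ζ²)), invert to get ζ = −ln(OS)/√(π² + ln²(OS)) with OS = 0.260.
−ln 0.260 = 1.347, so ζ = 1.347/√(π² + 1.815) = 0.394.
Then ω_n = 4/(ζ t_s) = 4/(0.394 × 0.0170) = 597 rad/s.

ω_n ≈ 597 rad/s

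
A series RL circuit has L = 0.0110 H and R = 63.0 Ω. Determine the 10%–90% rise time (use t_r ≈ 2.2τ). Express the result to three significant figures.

τ = L/R = 0.0110/63.0 = 0.000175 s.
t_r ≈ 2.2τ = 0.000384 s.

t_r ≈ 0.000384 s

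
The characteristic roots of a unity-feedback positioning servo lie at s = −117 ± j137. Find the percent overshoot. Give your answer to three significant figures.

The poles are at −σ ± jω_d with σ = 117 and ω_d = 137, so ω_n = √(σ²+ω_d²) = 180 rad/s and ζ = σ/ω_n = 0.649.
%OS = 100 e^{−πζ/√(1−ζ²)} with ζ = 0.649 gives 6.84%.

%OS ≈ 6.84%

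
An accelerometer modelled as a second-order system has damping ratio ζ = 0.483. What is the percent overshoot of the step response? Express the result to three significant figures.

%OS ≈ 17.7%

For an underdamped second-order system, %OS = 100·exp(−πζ/√(1−ζ²)).
πζ/√(1−ζ²) = π·0.483/√(1−0.233) = 1.733, so %OS = 100·e^(−1.733) = 17.7%.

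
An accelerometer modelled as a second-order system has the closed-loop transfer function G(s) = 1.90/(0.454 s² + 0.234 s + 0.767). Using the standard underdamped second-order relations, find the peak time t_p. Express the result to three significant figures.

Dividing through by 0.454: denominator becomes s² + 0.5154 s + 1.689.
So ω_n = √1.689 = 1.30 rad/s and ζ = 0.5154/(2·1.30) = 0.198.
The damped frequency ω_d = ω_n√(1−ζ²) = 1.27 rad/s. t_p = π/ω_d = 2.47 s.

t_p ≈ 2.47 s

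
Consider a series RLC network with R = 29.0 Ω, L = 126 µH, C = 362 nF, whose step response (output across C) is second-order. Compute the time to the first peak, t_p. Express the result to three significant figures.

For a series RLC circuit (capacitor voltage as output), ω_n = 1/√(LC) = 1/√(126 µH · 362 nF) = 148000 rad/s.
ζ = (R/2)·√(C/L) = (29.0/2)·√(362 nF/126 µH) = 0.777.
ω_d = 148000·√(1 − 0.777²) = 93200 rad/s. t_p = π/ω_d = 0.0000337 s.

t_p ≈ 0.0000337 s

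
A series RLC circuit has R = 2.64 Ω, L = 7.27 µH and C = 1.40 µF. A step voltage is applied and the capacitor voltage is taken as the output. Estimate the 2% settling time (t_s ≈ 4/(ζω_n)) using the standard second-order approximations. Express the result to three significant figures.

For a series RLC circuit (capacitor voltage as output), ω_n = 1/√(LC) = 1/√(7.27 µH · 1.40 µF) = 313000 rad/s.
ζ = (R/2)·√(C/L) = (2.64/2)·√(1.40 µF/7.27 µH) = 0.579.
t_s ≈ 4/(ζω_n) = 0.0000220 s.

t_s ≈ 0.0000220 s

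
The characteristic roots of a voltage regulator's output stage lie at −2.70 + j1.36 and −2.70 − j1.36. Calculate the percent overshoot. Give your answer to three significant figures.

With σ = 2.70, ω_d = 1.36: ω_n = √(σ²+ω_d²) = 3.02 rad/s, ζ = σ/ω_n = 0.893.
%OS = 100 e^{−πζ/√(1−ζ²)} with ζ = 0.893 gives 0.196%.

%OS ≈ 0.196%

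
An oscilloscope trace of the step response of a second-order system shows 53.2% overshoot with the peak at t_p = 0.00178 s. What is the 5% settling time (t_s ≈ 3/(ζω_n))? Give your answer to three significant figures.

t_s ≈ 0.00846 s

The overshoot fixes ζ = −ln(OS)/√(π²+ln²(OS)) = 0.197.
From t_p = π/ω_d, ω_d = π/0.00178 = 1760 rad/s, so ω_n = ω_d/√(1−ζ²) = 1800 rad/s.
t_s ≈ 3/(ζω_n) = 3/(0.197·1800) = 0.00846 s.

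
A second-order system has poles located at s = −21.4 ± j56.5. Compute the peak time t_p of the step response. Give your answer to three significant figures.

t_p = π/ω_d with ω_d = 56.5 (the imaginary part), so t_p = 0.0556 s.

t_p ≈ 0.0556 s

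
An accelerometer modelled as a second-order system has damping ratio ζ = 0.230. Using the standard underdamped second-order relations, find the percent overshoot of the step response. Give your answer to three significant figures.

%OS ≈ 47.6%

For an underdamped second-order system, %OS = 100·exp(−πζ/√(1−ζ²)).
πζ/√(1−ζ²) = π·0.230/√(1−0.0529) = 0.7425, so %OS = 100·e^(−0.7425) = 47.6%.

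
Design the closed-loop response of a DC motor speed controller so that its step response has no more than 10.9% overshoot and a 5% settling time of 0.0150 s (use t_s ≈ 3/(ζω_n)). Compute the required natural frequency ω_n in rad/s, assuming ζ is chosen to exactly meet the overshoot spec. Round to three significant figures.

ζ = −ln(OS)/√(π² + (ln OS)²). With OS = 0.109, ln OS = −2.216 and ζ = 2.216/3.845 = 0.576.
Then ω_n = 3/(ζ t_s) = 3/(0.576 × 0.0150) = 347 rad/s.

ω_n ≈ 347 rad/s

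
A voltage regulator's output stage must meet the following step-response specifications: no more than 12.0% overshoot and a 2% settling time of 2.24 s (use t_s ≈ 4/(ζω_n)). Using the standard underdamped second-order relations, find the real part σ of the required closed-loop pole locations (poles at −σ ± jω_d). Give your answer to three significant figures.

σ ≈ 1.79

The settling-time spec alone fixes σ = ζω_n = 4/t_s = 4/2.24 = 1.79.
(Overshoot then fixes ζ = 0.559 and hence ω_d = σ·√(1−ζ²)/ζ = 2.65 rad/s.)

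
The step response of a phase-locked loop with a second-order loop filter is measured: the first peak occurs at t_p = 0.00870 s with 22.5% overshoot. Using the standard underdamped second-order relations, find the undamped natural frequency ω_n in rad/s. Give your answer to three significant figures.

ω_n ≈ 400 rad/s

ζ from %OS: ζ = |ln 0.225|/√(π²+ln²0.225) = 0.429.
t_p = π/ω_d ⇒ ω_d = 361 rad/s; then ω_n = ω_d/√(1−ζ²) = 400 rad/s.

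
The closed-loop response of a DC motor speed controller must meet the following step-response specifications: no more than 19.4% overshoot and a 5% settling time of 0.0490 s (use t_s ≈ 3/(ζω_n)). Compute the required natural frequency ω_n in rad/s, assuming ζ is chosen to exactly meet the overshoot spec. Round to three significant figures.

ω_n ≈ 132 rad/s

From %OS = 100·exp(−πζ/√(1−ζ²)), invert to get ζ = −ln(OS)/√(π² + ln²(OS)) with OS = 0.194.
−ln 0.194 = 1.640, so ζ = 1.640/√(π² + 2.689) = 0.463.
From t_s ≈ 3/(ζω_n): ω_n = 3/(ζ·t_s) = 3/(0.463·0.0490) = 132 rad/s.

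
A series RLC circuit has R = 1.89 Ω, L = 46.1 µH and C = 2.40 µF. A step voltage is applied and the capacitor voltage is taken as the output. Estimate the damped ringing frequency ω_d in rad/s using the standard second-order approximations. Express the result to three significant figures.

For a series RLC circuit (capacitor voltage as output), ω_n = 1/√(LC) = 1/√(46.1 µH · 2.40 µF) = 95100 rad/s.
ζ = (R/2)·√(C/L) = (1.89/2)·√(2.40 µF/46.1 µH) = 0.216.
The damped frequency ω_d = ω_n√(1−ζ²) = 92800 rad/s.

ω_d ≈ 92800 rad/s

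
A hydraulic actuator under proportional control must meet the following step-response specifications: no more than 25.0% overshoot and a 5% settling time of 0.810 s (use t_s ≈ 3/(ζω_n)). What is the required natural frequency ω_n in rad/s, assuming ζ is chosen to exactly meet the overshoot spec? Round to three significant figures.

From %OS = 100·exp(−πζ/√(1−ζ²)), invert to get ζ = −ln(OS)/√(π² + ln²(OS)) with OS = 0.250.
−ln 0.250 = 1.386, so ζ = 1.386/√(π² + 1.922) = 0.404.
From t_s ≈ 3/(ζω_n): ω_n = 3/(ζ·t_s) = 3/(0.404·0.810) = 9.17 rad/s.

ω_n ≈ 9.17 rad/s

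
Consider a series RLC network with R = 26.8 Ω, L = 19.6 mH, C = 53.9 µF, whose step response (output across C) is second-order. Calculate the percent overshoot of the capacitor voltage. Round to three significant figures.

%OS ≈ 4.49%

For a series RLC circuit (capacitor voltage as output), ω_n = 1/√(LC) = 1/√(19.6 mH · 53.9 µF) = 973 rad/s.
ζ = (R/2)·√(C/L) = (26.8/2)·√(53.9 µF/19.6 mH) = 0.703.
%OS = 100 e^{−πζ/√(1−ζ²)} with ζ = 0.703 gives 4.49%.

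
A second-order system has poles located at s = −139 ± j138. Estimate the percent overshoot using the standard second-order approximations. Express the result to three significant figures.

%OS ≈ 4.22%

The poles are at −σ ± jω_d with σ = 139 and ω_d = 138, so ω_n = √(σ²+ω_d²) = 196 rad/s and ζ = σ/ω_n = 0.710.
%OS = 100 e^{−πζ/√(1−ζ²)} with ζ = 0.710 gives 4.22%.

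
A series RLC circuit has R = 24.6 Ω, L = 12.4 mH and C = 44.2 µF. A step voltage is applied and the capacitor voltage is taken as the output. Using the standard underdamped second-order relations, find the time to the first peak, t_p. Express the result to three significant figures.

For a series RLC circuit (capacitor voltage as output), ω_n = 1/√(LC) = 1/√(12.4 mH · 44.2 µF) = 1350 rad/s.
ζ = (R/2)·√(C/L) = (24.6/2)·√(44.2 µF/12.4 mH) = 0.734.
ω_d = 1350·√(1 − 0.734²) = 917 rad/s. t_p = π/ω_d = 0.00343 s.

t_p ≈ 0.00343 s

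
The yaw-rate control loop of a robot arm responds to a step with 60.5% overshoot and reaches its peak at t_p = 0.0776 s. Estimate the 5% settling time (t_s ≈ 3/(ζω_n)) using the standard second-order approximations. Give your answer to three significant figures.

ζ from %OS: ζ = |ln 0.605|/√(π²+ln²0.605) = 0.158.
t_p = π/ω_d ⇒ ω_d = 40.5 rad/s; then ω_n = ω_d/√(1−ζ²) = 41.0 rad/s.
t_s ≈ 3/(ζω_n) = 3/(0.158·41.0) = 0.463 s.

t_s ≈ 0.463 s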